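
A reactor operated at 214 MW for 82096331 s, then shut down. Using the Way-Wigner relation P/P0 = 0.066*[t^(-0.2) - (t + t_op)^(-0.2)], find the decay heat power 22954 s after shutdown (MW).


P/P0 = 0.066 * [t^(-0.2) - (t + t_op)^(-0.2)]
P/P0 = 0.066 * [22954^(-0.2) - (22954 + 82096331)^(-0.2)]
P/P0 = 0.066 * [0.1342234 - 0.02612829] = 0.007134277
P = 214 * 0.007134277 = 1.5267 MW

1.5267


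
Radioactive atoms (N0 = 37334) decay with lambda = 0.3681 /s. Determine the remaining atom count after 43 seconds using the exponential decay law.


N = N0 * exp(-lambda * t)
N = 37334 * exp(-0.3681 * 43)
N = 0.0049884

0.0049884


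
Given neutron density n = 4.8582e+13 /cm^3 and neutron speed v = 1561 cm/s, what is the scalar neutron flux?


phi = n * v
phi = 4.8582e+13 * 1561
phi = 7.5837e+16 /cm^2/s

7.5837e+16


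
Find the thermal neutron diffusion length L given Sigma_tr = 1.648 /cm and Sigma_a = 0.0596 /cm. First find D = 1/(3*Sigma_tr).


D = 1 / (3 * Sigma_tr) = 1 / (3 * 1.648) = 0.2022654 cm
L = sqrt(D / Sigma_a)
L = sqrt(0.2022654 / 0.0596)
L = 1.8422 cm

1.8422


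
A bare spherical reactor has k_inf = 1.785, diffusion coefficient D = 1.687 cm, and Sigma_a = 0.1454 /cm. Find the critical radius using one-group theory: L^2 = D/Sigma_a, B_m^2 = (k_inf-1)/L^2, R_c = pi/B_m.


L^2 = D / Sigma_a = 1.687 / 0.1454 = 11.60248 cm^2
B_m^2 = (k_inf - 1) / L^2 = (1.785 - 1) / 11.60248 = 0.06765795 /cm^2
For a bare sphere: B_g = pi/R, so R_c = pi / sqrt(B_m^2)
R_c = pi / sqrt(0.06765795) = 12.078 cm

12.078


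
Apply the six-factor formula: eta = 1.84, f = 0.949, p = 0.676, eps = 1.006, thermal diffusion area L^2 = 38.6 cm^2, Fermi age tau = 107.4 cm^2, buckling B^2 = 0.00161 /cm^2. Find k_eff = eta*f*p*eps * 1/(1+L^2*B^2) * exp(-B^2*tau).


k_inf = eta*f*p*eps = 1.84*0.949*0.676*1.006 = 1.187487
P_TNL = 1/(1 + L^2*B^2) = 1/(1 + 38.6*0.00161) = 0.9414902
P_FNL = exp(-B^2*tau) = exp(-0.00161*107.4) = 0.8412100
k_eff = k_inf * P_TNL * P_FNL = 1.187487 * 0.9414902 * 0.8412100
k_eff = 0.94048

0.94048


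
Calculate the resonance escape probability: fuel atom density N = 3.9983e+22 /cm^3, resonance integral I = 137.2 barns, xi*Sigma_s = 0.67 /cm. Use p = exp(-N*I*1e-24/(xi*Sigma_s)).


p = exp(-N * I * 1e-24 / (xi*Sigma_s))
p = exp(-3.9983e+22 * 137.2 * 1e-24 / 0.67)
p = 2.7809e-04

2.7809e-04


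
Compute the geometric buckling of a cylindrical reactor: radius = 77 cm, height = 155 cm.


B^2 = (2.405/R)^2 + (pi/H)^2
B^2 = (2.405/77)^2 + (pi/155)^2
B^2 = 0.0013864 /cm^2

0.0013864


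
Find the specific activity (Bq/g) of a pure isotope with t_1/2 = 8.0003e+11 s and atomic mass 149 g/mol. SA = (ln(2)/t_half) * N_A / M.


lambda = ln(2) / t_half = ln(2) / 8.0003e+11 = 8.664015e-13 /s
SA = lambda * N_A / M
SA = 8.664015e-13 * 6.022e23 / 149
SA = 3.5017e+09 Bq/g

3.5017e+09


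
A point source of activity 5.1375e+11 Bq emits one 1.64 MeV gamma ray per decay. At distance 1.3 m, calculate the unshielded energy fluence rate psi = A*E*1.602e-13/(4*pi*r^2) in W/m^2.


psi = A * E * 1.602e-13 / (4*pi*r^2)
psi = 5.1375e+11 * 1.64 * 1.602e-13 / (4*pi*1.3^2)
psi = 0.0063557 W/m^2

0.0063557


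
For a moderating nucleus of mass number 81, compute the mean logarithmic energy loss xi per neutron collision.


xi = 1 + (A-1)^2/(2A) * ln((A-1)/(A+1))
xi = 1 + (81-1)^2/(2*81) * ln((81-1)/(81 +1))
xi = 0.024489

0.024489


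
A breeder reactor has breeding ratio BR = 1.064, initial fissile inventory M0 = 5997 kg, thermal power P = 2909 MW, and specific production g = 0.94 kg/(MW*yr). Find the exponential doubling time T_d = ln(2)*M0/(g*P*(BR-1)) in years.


Breeding gain G = BR - 1 = 1.064 - 1 = 0.064
Fissile production rate = g * P * G = 0.94 * 2909 * 0.064 = 175.00544 kg/yr
T_d = ln(2) * M0 / (g * P * G)
T_d = ln(2) * 5997 / 175.00544 = 23.752 yr

23.752


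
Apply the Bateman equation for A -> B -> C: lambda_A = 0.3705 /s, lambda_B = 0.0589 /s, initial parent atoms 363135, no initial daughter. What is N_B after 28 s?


N_B(t) = lambda_A * N_A0 / (lambda_B - lambda_A) * [exp(-lambda_A*t) - exp(-lambda_B*t)]
exp(-0.3705*28) = 3.123410e-05; exp(-0.0589*28) = 0.1922036
N_B = 0.3705 * 363135 / (0.0589 - 0.3705) * (3.123410e-05 - 0.1922036)
N_B = 82975

82975


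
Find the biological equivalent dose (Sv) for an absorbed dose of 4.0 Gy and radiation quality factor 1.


H = D * Q
H = 4.0 * 1
H = 4.0000 Sv

4.0000


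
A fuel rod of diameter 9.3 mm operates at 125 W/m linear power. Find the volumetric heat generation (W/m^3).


r = D / 2 / 1000 = 9.3 / 2 / 1000 = 0.00465 m
q''' = q' / (pi * r^2)
q''' = 125 / (pi * 0.00465^2)
q''' = 1.8402e+06 W/m^3

1.8402e+06


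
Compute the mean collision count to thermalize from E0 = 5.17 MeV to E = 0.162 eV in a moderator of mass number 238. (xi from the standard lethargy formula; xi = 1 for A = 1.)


xi = 1 + (A-1)^2/(2A)*ln((A-1)/(A+1)) = 0.008379872 (for A = 238)
n = ln(E0/E) / xi
n = ln(5.17e6 / 0.162) / 0.008379872
n = ln(3.191358e+07) / 0.008379872 = 2061.9

2061.9


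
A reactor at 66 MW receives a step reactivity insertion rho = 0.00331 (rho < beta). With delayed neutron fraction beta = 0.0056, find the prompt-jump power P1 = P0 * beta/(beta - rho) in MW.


P1/P0 = beta / (beta - rho)
P1/P0 = 0.0056 / (0.0056 - 0.00331) = 2.445415
P1 = 66 * 2.445415 = 161.40 MW

161.40


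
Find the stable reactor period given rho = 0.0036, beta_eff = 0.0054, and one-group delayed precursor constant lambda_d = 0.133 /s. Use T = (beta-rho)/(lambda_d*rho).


T = (beta - rho) / (lambda_d * rho)
T = (0.0054 - 0.0036) / (0.133 * 0.0036)
T = 3.7594 s

3.7594


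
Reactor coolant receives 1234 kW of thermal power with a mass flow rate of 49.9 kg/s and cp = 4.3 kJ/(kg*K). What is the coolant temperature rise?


dT = Q / (m_dot * cp)
dT = 1234 / (49.9 * 4.3)
dT = 5.7510 C

5.7510


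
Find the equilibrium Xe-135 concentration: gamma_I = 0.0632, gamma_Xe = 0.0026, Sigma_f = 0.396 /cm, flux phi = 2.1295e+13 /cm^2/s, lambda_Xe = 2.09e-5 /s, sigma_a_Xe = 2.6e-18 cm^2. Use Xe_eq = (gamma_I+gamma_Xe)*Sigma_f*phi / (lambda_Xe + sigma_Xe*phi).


Xe_eq = (gamma_I + gamma_Xe) * Sigma_f * phi / (lambda_Xe + sigma_Xe * phi)
Numerator = (0.0632 + 0.0026) * 0.396 * 2.1295e+13 = 5.548796e+11
Denominator = 2.09e-5 + 2.6e-18 * 2.1295e+13 = 7.626700e-05
Xe_eq = 5.548796e+11 / 7.626700e-05 = 7.2755e+15 /cm^3

7.2755e+15


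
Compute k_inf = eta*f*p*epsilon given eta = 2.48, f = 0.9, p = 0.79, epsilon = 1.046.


k_inf = eta * f * p * epsilon
k_inf = 2.48 * 0.9 * 0.79 * 1.046
k_inf = 1.8444

1.8444


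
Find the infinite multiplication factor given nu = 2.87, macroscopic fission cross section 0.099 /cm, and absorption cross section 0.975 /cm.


k_inf = nu * Sigma_f / Sigma_a
k_inf = 2.87 * 0.099 / 0.975
k_inf = 0.29142

0.29142


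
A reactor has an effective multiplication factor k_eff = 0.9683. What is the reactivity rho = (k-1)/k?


rho = (k_eff - 1) / k_eff
rho = (0.9683 - 1) / 0.9683
rho = -0.032738

-0.032738


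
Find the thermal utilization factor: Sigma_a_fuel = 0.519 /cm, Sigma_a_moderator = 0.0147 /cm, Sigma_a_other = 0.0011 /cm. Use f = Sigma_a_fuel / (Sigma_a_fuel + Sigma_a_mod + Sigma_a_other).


f = Sigma_a_fuel / (Sigma_a_fuel + Sigma_a_mod + Sigma_a_other)
f = 0.519 / (0.519 + 0.0147 + 0.0011)
f = 0.97046

0.97046


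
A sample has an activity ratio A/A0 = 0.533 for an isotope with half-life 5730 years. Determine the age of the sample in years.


lambda = ln(2) / t_half = ln(2) / 5730 = 1.209681e-04 /yr
t = -ln(A/A0) / lambda
t = -ln(0.533) / 1.209681e-04
t = 5201.7 yr

5201.7


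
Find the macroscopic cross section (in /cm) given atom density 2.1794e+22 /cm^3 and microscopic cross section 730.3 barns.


Sigma = N * sigma_barns * 1e-24
Sigma = 2.1794e+22 * 730.3 * 1e-24
Sigma = 15.916 /cm

15.916


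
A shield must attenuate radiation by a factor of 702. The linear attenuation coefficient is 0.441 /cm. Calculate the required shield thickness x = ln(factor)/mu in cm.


x = ln(factor) / mu
x = ln(702) / 0.441
x = 14.862 cm

14.862


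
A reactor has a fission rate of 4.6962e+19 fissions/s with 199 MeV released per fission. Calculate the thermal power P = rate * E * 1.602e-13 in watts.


P = fission_rate * E_MeV * 1.602e-13
P = 4.6962e+19 * 199 * 1.602e-13
P = 1.4971e+09 W

1.4971e+09


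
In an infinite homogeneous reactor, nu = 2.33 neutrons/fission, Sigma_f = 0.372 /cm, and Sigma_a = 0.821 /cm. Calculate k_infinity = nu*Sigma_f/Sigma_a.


k_inf = nu * Sigma_f / Sigma_a
k_inf = 2.33 * 0.372 / 0.821
k_inf = 1.0557

1.0557


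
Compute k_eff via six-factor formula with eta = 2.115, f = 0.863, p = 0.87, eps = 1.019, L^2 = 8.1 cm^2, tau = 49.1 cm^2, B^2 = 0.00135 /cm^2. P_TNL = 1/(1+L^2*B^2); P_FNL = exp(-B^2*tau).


k_inf = eta*f*p*eps = 2.115*0.863*0.87*1.019 = 1.618134
P_TNL = 1/(1 + L^2*B^2) = 1/(1 + 8.1*0.00135) = 0.9891833
P_FNL = exp(-B^2*tau) = exp(-0.00135*49.1) = 0.9358641
k_eff = k_inf * P_TNL * P_FNL = 1.618134 * 0.9891833 * 0.9358641
k_eff = 1.4980

1.4980


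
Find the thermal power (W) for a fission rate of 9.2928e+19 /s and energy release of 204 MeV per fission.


P = fission_rate * E_MeV * 1.602e-13
P = 9.2928e+19 * 204 * 1.602e-13
P = 3.0370e+09 W

3.0370e+09


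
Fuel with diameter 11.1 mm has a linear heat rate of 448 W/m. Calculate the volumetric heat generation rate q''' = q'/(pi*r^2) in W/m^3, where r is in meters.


r = D / 2 / 1000 = 11.1 / 2 / 1000 = 0.00555 m
q''' = q' / (pi * r^2)
q''' = 448 / (pi * 0.00555^2)
q''' = 4.6296e+06 W/m^3

4.6296e+06


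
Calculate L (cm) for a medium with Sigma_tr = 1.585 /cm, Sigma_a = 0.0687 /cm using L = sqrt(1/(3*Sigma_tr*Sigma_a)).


D = 1 / (3 * Sigma_tr) = 1 / (3 * 1.585) = 0.2103049 cm
L = sqrt(D / Sigma_a)
L = sqrt(0.2103049 / 0.0687)
L = 1.7496 cm

1.7496


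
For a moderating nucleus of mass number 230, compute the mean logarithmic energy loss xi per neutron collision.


xi = 1 + (A-1)^2/(2A) * ln((A-1)/(A+1))
xi = 1 + (230-1)^2/(2*230) * ln((230-1)/(230 +1))
xi = 0.0086705

0.0086705


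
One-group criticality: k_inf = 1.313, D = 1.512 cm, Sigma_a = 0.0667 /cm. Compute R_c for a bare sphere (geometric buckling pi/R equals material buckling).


L^2 = D / Sigma_a = 1.512 / 0.0667 = 22.66867 cm^2
B_m^2 = (k_inf - 1) / L^2 = (1.313 - 1) / 22.66867 = 0.01380760 /cm^2
For a bare sphere: B_g = pi/R, so R_c = pi / sqrt(B_m^2)
R_c = pi / sqrt(0.01380760) = 26.736 cm

26.736


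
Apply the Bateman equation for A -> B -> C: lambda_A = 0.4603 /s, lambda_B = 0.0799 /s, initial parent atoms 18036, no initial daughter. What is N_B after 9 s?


N_B(t) = lambda_A * N_A0 / (lambda_B - lambda_A) * [exp(-lambda_A*t) - exp(-lambda_B*t)]
exp(-0.4603*9) = 0.01587992; exp(-0.0799*9) = 0.4871905
N_B = 0.4603 * 18036 / (0.0799 - 0.4603) * (0.01587992 - 0.4871905)
N_B = 10286

10286


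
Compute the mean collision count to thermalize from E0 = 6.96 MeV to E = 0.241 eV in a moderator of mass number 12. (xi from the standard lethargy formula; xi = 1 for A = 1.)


xi = 1 + (A-1)^2/(2A)*ln((A-1)/(A+1)) = 0.1577690 (for A = 12)
n = ln(E0/E) / xi
n = ln(6.96e6 / 0.241) / 0.1577690
n = ln(2.887967e+07) / 0.1577690 = 108.88

108.88


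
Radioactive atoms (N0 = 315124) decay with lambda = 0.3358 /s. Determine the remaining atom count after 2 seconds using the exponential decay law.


N = N0 * exp(-lambda * t)
N = 315124 * exp(-0.3358 * 2)
N = 160994

160994


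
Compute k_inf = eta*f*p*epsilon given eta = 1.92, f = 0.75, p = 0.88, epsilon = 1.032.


k_inf = eta * f * p * epsilon
k_inf = 1.92 * 0.75 * 0.88 * 1.032
k_inf = 1.3078

1.3078


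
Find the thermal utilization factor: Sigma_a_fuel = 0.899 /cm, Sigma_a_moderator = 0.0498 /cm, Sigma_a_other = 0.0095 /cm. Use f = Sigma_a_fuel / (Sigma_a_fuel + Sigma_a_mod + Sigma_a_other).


f = Sigma_a_fuel / (Sigma_a_fuel + Sigma_a_mod + Sigma_a_other)
f = 0.899 / (0.899 + 0.0498 + 0.0095)
f = 0.93812

0.93812


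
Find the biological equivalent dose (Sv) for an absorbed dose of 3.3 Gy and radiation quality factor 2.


H = D * Q
H = 3.3 * 2
H = 6.6000 Sv

6.6000


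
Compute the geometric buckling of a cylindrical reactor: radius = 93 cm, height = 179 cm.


B^2 = (2.405/R)^2 + (pi/H)^2
B^2 = (2.405/93)^2 + (pi/179)^2
B^2 = 9.7678e-04 /cm^2

9.7678e-04


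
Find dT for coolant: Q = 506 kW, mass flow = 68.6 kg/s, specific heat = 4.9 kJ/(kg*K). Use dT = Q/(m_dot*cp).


dT = Q / (m_dot * cp)
dT = 506 / (68.6 * 4.9)
dT = 1.5053 C

1.5053


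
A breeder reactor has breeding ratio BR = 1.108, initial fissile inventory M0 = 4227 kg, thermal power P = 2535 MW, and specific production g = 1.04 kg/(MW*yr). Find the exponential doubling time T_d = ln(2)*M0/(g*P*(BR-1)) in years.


Breeding gain G = BR - 1 = 1.108 - 1 = 0.108
Fissile production rate = g * P * G = 1.04 * 2535 * 0.108 = 284.7312 kg/yr
T_d = ln(2) * M0 / (g * P * G)
T_d = ln(2) * 4227 / 284.7312 = 10.290 yr

10.290


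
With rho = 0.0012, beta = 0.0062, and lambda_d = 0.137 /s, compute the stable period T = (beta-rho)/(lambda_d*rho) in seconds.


T = (beta - rho) / (lambda_d * rho)
T = (0.0062 - 0.0012) / (0.137 * 0.0012)
T = 30.414 s

30.414


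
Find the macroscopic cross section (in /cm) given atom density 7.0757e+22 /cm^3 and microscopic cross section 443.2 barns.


Sigma = N * sigma_barns * 1e-24
Sigma = 7.0757e+22 * 443.2 * 1e-24
Sigma = 31.360 /cm

31.360


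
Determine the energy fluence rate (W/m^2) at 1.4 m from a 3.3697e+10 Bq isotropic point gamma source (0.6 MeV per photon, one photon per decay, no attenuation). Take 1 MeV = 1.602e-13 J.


psi = A * E * 1.602e-13 / (4*pi*r^2)
psi = 3.3697e+10 * 0.6 * 1.602e-13 / (4*pi*1.4^2)
psi = 1.3150e-04 W/m^2

1.3150e-04


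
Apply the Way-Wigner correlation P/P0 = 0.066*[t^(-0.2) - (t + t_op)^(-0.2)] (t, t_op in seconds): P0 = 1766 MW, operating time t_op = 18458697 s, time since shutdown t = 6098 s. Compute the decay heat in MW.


P/P0 = 0.066 * [t^(-0.2) - (t + t_op)^(-0.2)]
P/P0 = 0.066 * [6098^(-0.2) - (6098 + 18458697)^(-0.2)]
P/P0 = 0.066 * [0.1749696 - 0.03521528] = 0.009223785
P = 1766 * 0.009223785 = 16.289 MW

16.289


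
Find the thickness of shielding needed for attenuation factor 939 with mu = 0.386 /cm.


x = ln(factor) / mu
x = ln(939) / 0.386
x = 17.733 cm

17.733


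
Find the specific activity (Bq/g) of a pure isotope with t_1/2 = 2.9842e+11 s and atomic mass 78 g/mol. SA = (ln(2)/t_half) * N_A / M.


lambda = ln(2) / t_half = ln(2) / 2.9842e+11 = 2.322724e-12 /s
SA = lambda * N_A / M
SA = 2.322724e-12 * 6.022e23 / 78
SA = 1.7933e+10 Bq/g

1.7933e+10


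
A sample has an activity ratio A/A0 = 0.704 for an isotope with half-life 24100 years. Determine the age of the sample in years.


lambda = ln(2) / t_half = ln(2) / 24100 = 2.876129e-05 /yr
t = -ln(A/A0) / lambda
t = -ln(0.704) / 2.876129e-05
t = 12203 yr

12203


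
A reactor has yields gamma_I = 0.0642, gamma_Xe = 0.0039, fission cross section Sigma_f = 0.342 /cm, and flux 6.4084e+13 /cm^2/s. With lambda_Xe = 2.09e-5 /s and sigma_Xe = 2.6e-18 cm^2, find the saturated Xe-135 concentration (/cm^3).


Xe_eq = (gamma_I + gamma_Xe) * Sigma_f * phi / (lambda_Xe + sigma_Xe * phi)
Numerator = (0.0642 + 0.0039) * 0.342 * 6.4084e+13 = 1.492529e+12
Denominator = 2.09e-5 + 2.6e-18 * 6.4084e+13 = 1.875184e-04
Xe_eq = 1.492529e+12 / 1.875184e-04 = 7.9594e+15 /cm^3

7.9594e+15


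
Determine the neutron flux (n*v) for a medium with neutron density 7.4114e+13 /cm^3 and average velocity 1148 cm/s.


phi = n * v
phi = 7.4114e+13 * 1148
phi = 8.5083e+16 /cm^2/s

8.5083e+16


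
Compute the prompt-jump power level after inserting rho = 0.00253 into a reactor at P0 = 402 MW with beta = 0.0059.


P1/P0 = beta / (beta - rho)
P1/P0 = 0.0059 / (0.0059 - 0.00253) = 1.750742
P1 = 402 * 1.750742 = 703.80 MW

703.80


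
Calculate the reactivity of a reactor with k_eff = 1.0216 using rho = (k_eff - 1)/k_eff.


rho = (k_eff - 1) / k_eff
rho = (1.0216 - 1) / 1.0216
rho = 0.021143

0.021143


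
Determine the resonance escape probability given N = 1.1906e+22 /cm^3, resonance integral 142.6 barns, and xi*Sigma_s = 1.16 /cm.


p = exp(-N * I * 1e-24 / (xi*Sigma_s))
p = exp(-1.1906e+22 * 142.6 * 1e-24 / 1.16)
p = 0.23140

0.23140


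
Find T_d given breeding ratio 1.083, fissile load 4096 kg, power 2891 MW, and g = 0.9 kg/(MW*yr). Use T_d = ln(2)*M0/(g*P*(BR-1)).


Breeding gain G = BR - 1 = 1.083 - 1 = 0.083
Fissile production rate = g * P * G = 0.9 * 2891 * 0.083 = 215.9577 kg/yr
T_d = ln(2) * M0 / (g * P * G)
T_d = ln(2) * 4096 / 215.9577 = 13.147 yr

13.147


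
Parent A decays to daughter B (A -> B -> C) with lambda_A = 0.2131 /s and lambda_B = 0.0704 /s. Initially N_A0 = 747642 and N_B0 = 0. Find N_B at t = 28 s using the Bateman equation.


N_B(t) = lambda_A * N_A0 / (lambda_B - lambda_A) * [exp(-lambda_A*t) - exp(-lambda_B*t)]
exp(-0.2131*28) = 0.002562428; exp(-0.0704*28) = 0.1392896
N_B = 0.2131 * 747642 / (0.0704 - 0.2131) * (0.002562428 - 0.1392896)
N_B = 152654

152654


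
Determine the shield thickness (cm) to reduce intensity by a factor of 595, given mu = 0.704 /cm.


x = ln(factor) / mu
x = ln(595) / 0.704
x = 9.0747 cm

9.0747


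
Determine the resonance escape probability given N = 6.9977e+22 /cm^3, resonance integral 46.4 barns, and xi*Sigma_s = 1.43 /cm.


p = exp(-N * I * 1e-24 / (xi*Sigma_s))
p = exp(-6.9977e+22 * 46.4 * 1e-24 / 1.43)
p = 0.10325

0.10325


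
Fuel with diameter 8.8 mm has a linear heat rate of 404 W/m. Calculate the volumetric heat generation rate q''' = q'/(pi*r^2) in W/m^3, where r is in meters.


r = D / 2 / 1000 = 8.8 / 2 / 1000 = 0.0044 m
q''' = q' / (pi * r^2)
q''' = 404 / (pi * 0.0044^2)
q''' = 6.6424e+06 W/m^3

6.6424e+06


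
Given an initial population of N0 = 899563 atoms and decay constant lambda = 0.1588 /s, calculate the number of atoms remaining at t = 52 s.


N = N0 * exp(-lambda * t)
N = 899563 * exp(-0.1588 * 52)
N = 233.24

233.24


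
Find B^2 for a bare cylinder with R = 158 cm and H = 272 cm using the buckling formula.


B^2 = (2.405/R)^2 + (pi/H)^2
B^2 = (2.405/158)^2 + (pi/272)^2
B^2 = 3.6510e-04 /cm^2

3.6510e-04


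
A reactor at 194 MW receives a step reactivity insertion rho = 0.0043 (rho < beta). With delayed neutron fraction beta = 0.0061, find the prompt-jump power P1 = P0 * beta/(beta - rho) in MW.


P1/P0 = beta / (beta - rho)
P1/P0 = 0.0061 / (0.0061 - 0.0043) = 3.388889
P1 = 194 * 3.388889 = 657.44 MW

657.44


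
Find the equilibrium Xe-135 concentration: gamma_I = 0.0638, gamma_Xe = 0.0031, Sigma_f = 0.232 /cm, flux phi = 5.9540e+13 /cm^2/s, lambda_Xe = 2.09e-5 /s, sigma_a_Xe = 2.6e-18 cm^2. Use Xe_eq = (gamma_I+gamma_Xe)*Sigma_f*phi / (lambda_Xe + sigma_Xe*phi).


Xe_eq = (gamma_I + gamma_Xe) * Sigma_f * phi / (lambda_Xe + sigma_Xe * phi)
Numerator = (0.0638 + 0.0031) * 0.232 * 5.9540e+13 = 9.241084e+11
Denominator = 2.09e-5 + 2.6e-18 * 5.9540e+13 = 1.757040e-04
Xe_eq = 9.241084e+11 / 1.757040e-04 = 5.2595e+15 /cm^3

5.2595e+15


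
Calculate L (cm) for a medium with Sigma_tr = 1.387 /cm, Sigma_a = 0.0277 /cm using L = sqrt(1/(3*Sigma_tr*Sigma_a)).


D = 1 / (3 * Sigma_tr) = 1 / (3 * 1.387) = 0.2403268 cm
L = sqrt(D / Sigma_a)
L = sqrt(0.2403268 / 0.0277)
L = 2.9455 cm

2.9455


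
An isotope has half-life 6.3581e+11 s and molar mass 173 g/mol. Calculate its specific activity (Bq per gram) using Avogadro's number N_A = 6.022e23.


lambda = ln(2) / t_half = ln(2) / 6.3581e+11 = 1.090180e-12 /s
SA = lambda * N_A / M
SA = 1.090180e-12 * 6.022e23 / 173
SA = 3.7948e+09 Bq/g

3.7948e+09


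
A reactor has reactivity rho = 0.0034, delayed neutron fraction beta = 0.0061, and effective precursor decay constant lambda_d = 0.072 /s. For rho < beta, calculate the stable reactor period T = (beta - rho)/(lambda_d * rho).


T = (beta - rho) / (lambda_d * rho)
T = (0.0061 - 0.0034) / (0.072 * 0.0034)
T = 11.029 s

11.029


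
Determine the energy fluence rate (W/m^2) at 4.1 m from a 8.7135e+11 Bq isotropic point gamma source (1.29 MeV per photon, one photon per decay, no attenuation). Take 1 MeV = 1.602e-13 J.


psi = A * E * 1.602e-13 / (4*pi*r^2)
psi = 8.7135e+11 * 1.29 * 1.602e-13 / (4*pi*4.1^2)
psi = 8.5245e-04 W/m^2

8.5245e-04


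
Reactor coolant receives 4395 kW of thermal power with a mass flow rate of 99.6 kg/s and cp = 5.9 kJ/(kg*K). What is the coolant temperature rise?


dT = Q / (m_dot * cp)
dT = 4395 / (99.6 * 5.9)
dT = 7.4791 C

7.4791


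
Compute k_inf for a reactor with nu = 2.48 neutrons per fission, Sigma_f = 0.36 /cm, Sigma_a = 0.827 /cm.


k_inf = nu * Sigma_f / Sigma_a
k_inf = 2.48 * 0.36 / 0.827
k_inf = 1.0796

1.0796


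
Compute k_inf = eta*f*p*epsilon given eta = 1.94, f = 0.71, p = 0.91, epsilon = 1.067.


k_inf = eta * f * p * epsilon
k_inf = 1.94 * 0.71 * 0.91 * 1.067
k_inf = 1.3374

1.3374


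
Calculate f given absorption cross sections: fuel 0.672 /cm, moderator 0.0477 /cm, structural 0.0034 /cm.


f = Sigma_a_fuel / (Sigma_a_fuel + Sigma_a_mod + Sigma_a_other)
f = 0.672 / (0.672 + 0.0477 + 0.0034)
f = 0.92933

0.92933


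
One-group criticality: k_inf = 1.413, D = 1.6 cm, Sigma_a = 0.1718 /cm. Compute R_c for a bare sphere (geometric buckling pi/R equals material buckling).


L^2 = D / Sigma_a = 1.6 / 0.1718 = 9.313155 cm^2
B_m^2 = (k_inf - 1) / L^2 = (1.413 - 1) / 9.313155 = 0.04434587 /cm^2
For a bare sphere: B_g = pi/R, so R_c = pi / sqrt(B_m^2)
R_c = pi / sqrt(0.04434587) = 14.918 cm

14.918


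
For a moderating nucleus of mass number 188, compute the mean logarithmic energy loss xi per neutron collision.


xi = 1 + (A-1)^2/(2A) * ln((A-1)/(A+1))
xi = 1 + (188-1)^2/(2*188) * ln((188-1)/(188 +1))
xi = 0.010601

0.010601


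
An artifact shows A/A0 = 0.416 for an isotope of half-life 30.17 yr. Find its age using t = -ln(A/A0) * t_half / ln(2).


lambda = ln(2) / t_half = ln(2) / 30.17 = 0.02297472 /yr
t = -ln(A/A0) / lambda
t = -ln(0.416) / 0.02297472
t = 38.175 yr

38.175


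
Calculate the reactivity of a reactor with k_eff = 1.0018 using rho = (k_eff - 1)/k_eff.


rho = (k_eff - 1) / k_eff
rho = (1.0018 - 1) / 1.0018
rho = 0.0017968

0.0017968


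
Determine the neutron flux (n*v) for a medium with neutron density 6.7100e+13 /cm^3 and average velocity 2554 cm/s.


phi = n * v
phi = 6.7100e+13 * 2554
phi = 1.7137e+17 /cm^2/s

1.7137e+17


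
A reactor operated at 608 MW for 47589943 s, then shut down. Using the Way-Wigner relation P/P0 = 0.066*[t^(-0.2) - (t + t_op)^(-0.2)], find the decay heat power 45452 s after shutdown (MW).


P/P0 = 0.066 * [t^(-0.2) - (t + t_op)^(-0.2)]
P/P0 = 0.066 * [45452^(-0.2) - (45452 + 47589943)^(-0.2)]
P/P0 = 0.066 * [0.1170818 - 0.02913493] = 0.005804493
P = 608 * 0.005804493 = 3.5291 MW

3.5291


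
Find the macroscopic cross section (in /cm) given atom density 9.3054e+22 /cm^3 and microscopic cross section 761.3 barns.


Sigma = N * sigma_barns * 1e-24
Sigma = 9.3054e+22 * 761.3 * 1e-24
Sigma = 70.842 /cm

70.842


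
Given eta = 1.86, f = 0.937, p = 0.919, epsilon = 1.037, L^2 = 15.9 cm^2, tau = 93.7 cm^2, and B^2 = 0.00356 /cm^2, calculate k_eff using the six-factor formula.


k_inf = eta*f*p*eps = 1.86*0.937*0.919*1.037 = 1.660913
P_TNL = 1/(1 + L^2*B^2) = 1/(1 + 15.9*0.00356) = 0.9464284
P_FNL = exp(-B^2*tau) = exp(-0.00356*93.7) = 0.7163603
k_eff = k_inf * P_TNL * P_FNL = 1.660913 * 0.9464284 * 0.7163603
k_eff = 1.1261

1.1261


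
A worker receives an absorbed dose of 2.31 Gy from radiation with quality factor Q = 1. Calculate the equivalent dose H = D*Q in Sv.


H = D * Q
H = 2.31 * 1
H = 2.3100 Sv

2.3100


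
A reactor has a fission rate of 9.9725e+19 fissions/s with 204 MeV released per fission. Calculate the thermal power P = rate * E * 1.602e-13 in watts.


P = fission_rate * E_MeV * 1.602e-13
P = 9.9725e+19 * 204 * 1.602e-13
P = 3.2591e+09 W

3.2591e+09


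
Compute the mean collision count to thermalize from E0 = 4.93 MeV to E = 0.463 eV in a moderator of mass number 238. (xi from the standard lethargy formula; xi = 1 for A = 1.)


xi = 1 + (A-1)^2/(2A)*ln((A-1)/(A+1)) = 0.008379872 (for A = 238)
n = ln(E0/E) / xi
n = ln(4.93e6 / 0.463) / 0.008379872
n = ln(1.064795e+07) / 0.008379872 = 1930.9

1930.9


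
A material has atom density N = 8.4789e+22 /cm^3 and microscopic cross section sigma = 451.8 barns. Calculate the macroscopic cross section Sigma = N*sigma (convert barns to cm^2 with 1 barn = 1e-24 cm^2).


Sigma = N * sigma_barns * 1e-24
Sigma = 8.4789e+22 * 451.8 * 1e-24
Sigma = 38.308 /cm

38.308


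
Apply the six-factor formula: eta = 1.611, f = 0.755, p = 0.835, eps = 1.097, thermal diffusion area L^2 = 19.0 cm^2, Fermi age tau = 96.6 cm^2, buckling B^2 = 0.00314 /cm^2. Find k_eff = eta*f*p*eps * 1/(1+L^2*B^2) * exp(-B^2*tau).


k_inf = eta*f*p*eps = 1.611*0.755*0.835*1.097 = 1.114129
P_TNL = 1/(1 + L^2*B^2) = 1/(1 + 19.0*0.00314) = 0.9436989
P_FNL = exp(-B^2*tau) = exp(-0.00314*96.6) = 0.7383598
k_eff = k_inf * P_TNL * P_FNL = 1.114129 * 0.9436989 * 0.7383598
k_eff = 0.77631

0.77631


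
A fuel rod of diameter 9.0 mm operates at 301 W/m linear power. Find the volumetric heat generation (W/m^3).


r = D / 2 / 1000 = 9.0 / 2 / 1000 = 0.0045 m
q''' = q' / (pi * r^2)
q''' = 301 / (pi * 0.0045^2)
q''' = 4.7314e+06 W/m^3

4.7314e+06


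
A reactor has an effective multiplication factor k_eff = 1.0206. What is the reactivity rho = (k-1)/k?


rho = (k_eff - 1) / k_eff
rho = (1.0206 - 1) / 1.0206
rho = 0.020184

0.020184


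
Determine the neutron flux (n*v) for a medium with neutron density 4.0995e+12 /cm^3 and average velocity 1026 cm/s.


phi = n * v
phi = 4.0995e+12 * 1026
phi = 4.2061e+15 /cm^2/s

4.2061e+15


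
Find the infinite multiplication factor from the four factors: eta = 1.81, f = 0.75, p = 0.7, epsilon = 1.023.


k_inf = eta * f * p * epsilon
k_inf = 1.81 * 0.75 * 0.7 * 1.023
k_inf = 0.97211

0.97211


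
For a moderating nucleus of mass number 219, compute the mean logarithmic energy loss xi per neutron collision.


xi = 1 + (A-1)^2/(2A) * ln((A-1)/(A+1))
xi = 1 + (219-1)^2/(2*219) * ln((219-1)/(219 +1))
xi = 0.0091047

0.0091047


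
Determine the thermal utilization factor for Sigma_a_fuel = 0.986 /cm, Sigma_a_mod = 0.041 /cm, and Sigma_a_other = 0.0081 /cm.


f = Sigma_a_fuel / (Sigma_a_fuel + Sigma_a_mod + Sigma_a_other)
f = 0.986 / (0.986 + 0.041 + 0.0081)
f = 0.95256

0.95256


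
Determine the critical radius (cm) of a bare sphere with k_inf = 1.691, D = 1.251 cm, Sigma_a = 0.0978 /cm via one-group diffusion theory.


L^2 = D / Sigma_a = 1.251 / 0.0978 = 12.79141 cm^2
B_m^2 = (k_inf - 1) / L^2 = (1.691 - 1) / 12.79141 = 0.05402063 /cm^2
For a bare sphere: B_g = pi/R, so R_c = pi / sqrt(B_m^2)
R_c = pi / sqrt(0.05402063) = 13.517 cm

13.517


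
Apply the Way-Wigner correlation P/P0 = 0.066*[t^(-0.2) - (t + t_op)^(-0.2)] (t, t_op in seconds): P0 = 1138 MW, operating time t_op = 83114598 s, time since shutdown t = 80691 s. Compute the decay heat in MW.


P/P0 = 0.066 * [t^(-0.2) - (t + t_op)^(-0.2)]
P/P0 = 0.066 * [80691^(-0.2) - (80691 + 83114598)^(-0.2)]
P/P0 = 0.066 * [0.1043843 - 0.02606035] = 0.005169381
P = 1138 * 0.005169381 = 5.8828 MW

5.8828


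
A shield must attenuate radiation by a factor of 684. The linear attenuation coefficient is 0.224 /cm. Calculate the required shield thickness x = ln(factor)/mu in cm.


x = ln(factor) / mu
x = ln(684) / 0.224
x = 29.143 cm

29.143


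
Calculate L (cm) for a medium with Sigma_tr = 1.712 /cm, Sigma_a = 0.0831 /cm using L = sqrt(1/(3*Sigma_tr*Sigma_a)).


D = 1 / (3 * Sigma_tr) = 1 / (3 * 1.712) = 0.1947040 cm
L = sqrt(D / Sigma_a)
L = sqrt(0.1947040 / 0.0831)
L = 1.5307 cm

1.5307


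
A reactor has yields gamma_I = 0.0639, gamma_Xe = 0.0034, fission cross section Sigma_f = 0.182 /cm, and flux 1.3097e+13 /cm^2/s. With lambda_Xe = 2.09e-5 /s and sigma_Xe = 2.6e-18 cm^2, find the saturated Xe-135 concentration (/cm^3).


Xe_eq = (gamma_I + gamma_Xe) * Sigma_f * phi / (lambda_Xe + sigma_Xe * phi)
Numerator = (0.0639 + 0.0034) * 0.182 * 1.3097e+13 = 1.604199e+11
Denominator = 2.09e-5 + 2.6e-18 * 1.3097e+13 = 5.495220e-05
Xe_eq = 1.604199e+11 / 5.495220e-05 = 2.9193e+15 /cm^3

2.9193e+15


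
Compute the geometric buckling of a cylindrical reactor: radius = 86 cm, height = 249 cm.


B^2 = (2.405/R)^2 + (pi/H)^2
B^2 = (2.405/86)^2 + (pi/249)^2
B^2 = 9.4123e-04 /cm^2

9.4123e-04


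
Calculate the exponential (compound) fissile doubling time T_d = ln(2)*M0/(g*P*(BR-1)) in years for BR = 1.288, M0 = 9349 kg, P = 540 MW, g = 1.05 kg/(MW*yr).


Breeding gain G = BR - 1 = 1.288 - 1 = 0.288
Fissile production rate = g * P * G = 1.05 * 540 * 0.288 = 163.296 kg/yr
T_d = ln(2) * M0 / (g * P * G)
T_d = ln(2) * 9349 / 163.296 = 39.684 yr

39.684


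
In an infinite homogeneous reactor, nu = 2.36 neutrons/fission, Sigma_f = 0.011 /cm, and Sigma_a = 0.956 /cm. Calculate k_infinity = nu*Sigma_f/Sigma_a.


k_inf = nu * Sigma_f / Sigma_a
k_inf = 2.36 * 0.011 / 0.956
k_inf = 0.027155

0.027155


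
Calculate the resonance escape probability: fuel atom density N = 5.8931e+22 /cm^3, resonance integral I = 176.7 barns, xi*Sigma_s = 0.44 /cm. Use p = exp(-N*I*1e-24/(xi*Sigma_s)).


p = exp(-N * I * 1e-24 / (xi*Sigma_s))
p = exp(-5.8931e+22 * 176.7 * 1e-24 / 0.44)
p = 5.2713e-11

5.2713e-11


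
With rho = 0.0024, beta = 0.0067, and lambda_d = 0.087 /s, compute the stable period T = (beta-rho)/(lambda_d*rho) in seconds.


T = (beta - rho) / (lambda_d * rho)
T = (0.0067 - 0.0024) / (0.087 * 0.0024)
T = 20.594 s

20.594


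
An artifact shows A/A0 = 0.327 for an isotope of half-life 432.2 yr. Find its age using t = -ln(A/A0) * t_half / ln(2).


lambda = ln(2) / t_half = ln(2) / 432.2 = 0.001603765 /yr
t = -ln(A/A0) / lambda
t = -ln(0.327) / 0.001603765
t = 696.98 yr

696.98


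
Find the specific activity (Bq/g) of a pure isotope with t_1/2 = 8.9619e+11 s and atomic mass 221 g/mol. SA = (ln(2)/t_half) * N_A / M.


lambda = ln(2) / t_half = ln(2) / 8.9619e+11 = 7.734378e-13 /s
SA = lambda * N_A / M
SA = 7.734378e-13 * 6.022e23 / 221
SA = 2.1075e+09 Bq/g

2.1075e+09


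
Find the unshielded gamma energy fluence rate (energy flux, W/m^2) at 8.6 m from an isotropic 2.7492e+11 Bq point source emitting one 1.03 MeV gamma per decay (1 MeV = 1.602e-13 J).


psi = A * E * 1.602e-13 / (4*pi*r^2)
psi = 2.7492e+11 * 1.03 * 1.602e-13 / (4*pi*8.6^2)
psi = 4.8809e-05 W/m^2

4.8809e-05


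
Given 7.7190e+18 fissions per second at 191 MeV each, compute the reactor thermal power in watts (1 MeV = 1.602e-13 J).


P = fission_rate * E_MeV * 1.602e-13
P = 7.7190e+18 * 191 * 1.602e-13
P = 2.3619e+08 W

2.3619e+08


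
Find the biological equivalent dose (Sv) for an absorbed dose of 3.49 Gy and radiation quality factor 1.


H = D * Q
H = 3.49 * 1
H = 3.4900 Sv

3.4900


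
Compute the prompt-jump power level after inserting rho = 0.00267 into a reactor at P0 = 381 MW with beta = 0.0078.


P1/P0 = beta / (beta - rho)
P1/P0 = 0.0078 / (0.0078 - 0.00267) = 1.520468
P1 = 381 * 1.520468 = 579.30 MW

579.30


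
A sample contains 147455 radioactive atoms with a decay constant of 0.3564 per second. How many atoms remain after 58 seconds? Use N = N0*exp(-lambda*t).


N = N0 * exp(-lambda * t)
N = 147455 * exp(-0.3564 * 58)
N = 1.5534e-04

1.5534e-04


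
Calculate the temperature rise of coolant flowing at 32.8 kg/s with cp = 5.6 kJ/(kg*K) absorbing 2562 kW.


dT = Q / (m_dot * cp)
dT = 2562 / (32.8 * 5.6)
dT = 13.948 C

13.948


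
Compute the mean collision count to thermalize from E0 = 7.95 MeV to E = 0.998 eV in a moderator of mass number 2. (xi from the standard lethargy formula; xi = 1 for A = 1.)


xi = 1 + (A-1)^2/(2A)*ln((A-1)/(A+1)) = 0.7253469 (for A = 2)
n = ln(E0/E) / xi
n = ln(7.95e6 / 0.998) / 0.7253469
n = ln(7.965932e+06) / 0.7253469 = 21.908

21.908


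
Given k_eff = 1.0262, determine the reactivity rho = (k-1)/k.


rho = (k_eff - 1) / k_eff
rho = (1.0262 - 1) / 1.0262
rho = 0.025531

0.025531


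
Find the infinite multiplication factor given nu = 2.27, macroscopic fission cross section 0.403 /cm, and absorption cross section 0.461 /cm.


k_inf = nu * Sigma_f / Sigma_a
k_inf = 2.27 * 0.403 / 0.461
k_inf = 1.9844

1.9844


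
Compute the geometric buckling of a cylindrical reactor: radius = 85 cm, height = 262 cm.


B^2 = (2.405/R)^2 + (pi/H)^2
B^2 = (2.405/85)^2 + (pi/262)^2
B^2 = 9.4434e-04 /cm^2

9.4434e-04


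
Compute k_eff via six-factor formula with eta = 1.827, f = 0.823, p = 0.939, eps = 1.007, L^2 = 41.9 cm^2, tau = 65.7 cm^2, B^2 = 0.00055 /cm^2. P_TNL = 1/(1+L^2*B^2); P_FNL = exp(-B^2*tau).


k_inf = eta*f*p*eps = 1.827*0.823*0.939*1.007 = 1.421783
P_TNL = 1/(1 + L^2*B^2) = 1/(1 + 41.9*0.00055) = 0.9774741
P_FNL = exp(-B^2*tau) = exp(-0.00055*65.7) = 0.9645101
k_eff = k_inf * P_TNL * P_FNL = 1.421783 * 0.9774741 * 0.9645101
k_eff = 1.3404

1.3404


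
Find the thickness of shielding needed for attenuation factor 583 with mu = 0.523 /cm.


x = ln(factor) / mu
x = ln(583) / 0.523
x = 12.176 cm

12.176


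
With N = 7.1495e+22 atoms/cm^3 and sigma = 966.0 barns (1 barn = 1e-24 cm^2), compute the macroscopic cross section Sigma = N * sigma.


Sigma = N * sigma_barns * 1e-24
Sigma = 7.1495e+22 * 966.0 * 1e-24
Sigma = 69.064 /cm

69.064


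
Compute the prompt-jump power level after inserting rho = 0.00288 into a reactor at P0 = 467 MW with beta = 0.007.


P1/P0 = beta / (beta - rho)
P1/P0 = 0.007 / (0.007 - 0.00288) = 1.699029
P1 = 467 * 1.699029 = 793.45 MW

793.45


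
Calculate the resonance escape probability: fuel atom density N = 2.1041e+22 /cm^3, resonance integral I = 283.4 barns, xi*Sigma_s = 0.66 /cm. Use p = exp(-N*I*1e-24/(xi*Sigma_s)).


p = exp(-N * I * 1e-24 / (xi*Sigma_s))
p = exp(-2.1041e+22 * 283.4 * 1e-24 / 0.66)
p = 1.1918e-04

1.1918e-04


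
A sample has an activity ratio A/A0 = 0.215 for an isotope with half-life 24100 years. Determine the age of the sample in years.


lambda = ln(2) / t_half = ln(2) / 24100 = 2.876129e-05 /yr
t = -ln(A/A0) / lambda
t = -ln(0.215) / 2.876129e-05
t = 53444 yr

53444


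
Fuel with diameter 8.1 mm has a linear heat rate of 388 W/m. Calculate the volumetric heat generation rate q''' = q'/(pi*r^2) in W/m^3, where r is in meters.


r = D / 2 / 1000 = 8.1 / 2 / 1000 = 0.00405 m
q''' = q' / (pi * r^2)
q''' = 388 / (pi * 0.00405^2)
q''' = 7.5296e+06 W/m^3

7.5296e+06


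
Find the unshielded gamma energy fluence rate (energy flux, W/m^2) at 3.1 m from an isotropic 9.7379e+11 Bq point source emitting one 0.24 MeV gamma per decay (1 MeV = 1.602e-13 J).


psi = A * E * 1.602e-13 / (4*pi*r^2)
psi = 9.7379e+11 * 0.24 * 1.602e-13 / (4*pi*3.1^2)
psi = 3.1003e-04 W/m^2

3.1003e-04


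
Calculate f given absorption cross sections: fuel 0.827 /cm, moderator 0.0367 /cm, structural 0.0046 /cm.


f = Sigma_a_fuel / (Sigma_a_fuel + Sigma_a_mod + Sigma_a_other)
f = 0.827 / (0.827 + 0.0367 + 0.0046)
f = 0.95244

0.95244


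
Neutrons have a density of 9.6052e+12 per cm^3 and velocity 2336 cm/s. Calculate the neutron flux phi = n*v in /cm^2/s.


phi = n * v
phi = 9.6052e+12 * 2336
phi = 2.2438e+16 /cm^2/s

2.2438e+16


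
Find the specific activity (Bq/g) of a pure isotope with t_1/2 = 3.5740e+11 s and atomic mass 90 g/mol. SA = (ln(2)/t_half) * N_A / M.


lambda = ln(2) / t_half = ln(2) / 3.5740e+11 = 1.939416e-12 /s
SA = lambda * N_A / M
SA = 1.939416e-12 * 6.022e23 / 90
SA = 1.2977e+10 Bq/g

1.2977e+10


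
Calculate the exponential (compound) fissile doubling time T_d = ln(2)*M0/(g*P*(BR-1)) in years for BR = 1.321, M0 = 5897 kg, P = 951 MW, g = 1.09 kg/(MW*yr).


Breeding gain G = BR - 1 = 1.321 - 1 = 0.321
Fissile production rate = g * P * G = 1.09 * 951 * 0.321 = 332.74539 kg/yr
T_d = ln(2) * M0 / (g * P * G)
T_d = ln(2) * 5897 / 332.74539 = 12.284 yr

12.284


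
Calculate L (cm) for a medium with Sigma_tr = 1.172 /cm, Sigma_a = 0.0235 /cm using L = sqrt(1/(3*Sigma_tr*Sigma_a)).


D = 1 / (3 * Sigma_tr) = 1 / (3 * 1.172) = 0.2844141 cm
L = sqrt(D / Sigma_a)
L = sqrt(0.2844141 / 0.0235)
L = 3.4789 cm

3.4789


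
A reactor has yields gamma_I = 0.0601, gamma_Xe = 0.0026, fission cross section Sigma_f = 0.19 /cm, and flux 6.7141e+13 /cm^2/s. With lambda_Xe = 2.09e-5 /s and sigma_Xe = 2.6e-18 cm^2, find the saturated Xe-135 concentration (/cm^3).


Xe_eq = (gamma_I + gamma_Xe) * Sigma_f * phi / (lambda_Xe + sigma_Xe * phi)
Numerator = (0.0601 + 0.0026) * 0.19 * 6.7141e+13 = 7.998507e+11
Denominator = 2.09e-5 + 2.6e-18 * 6.7141e+13 = 1.954666e-04
Xe_eq = 7.998507e+11 / 1.954666e-04 = 4.0920e+15 /cm^3

4.0920e+15


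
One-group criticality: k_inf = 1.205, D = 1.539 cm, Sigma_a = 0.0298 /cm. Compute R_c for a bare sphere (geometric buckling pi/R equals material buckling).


L^2 = D / Sigma_a = 1.539 / 0.0298 = 51.64430 cm^2
B_m^2 = (k_inf - 1) / L^2 = (1.205 - 1) / 51.64430 = 0.003969460 /cm^2
For a bare sphere: B_g = pi/R, so R_c = pi / sqrt(B_m^2)
R_c = pi / sqrt(0.003969460) = 49.864 cm

49.864


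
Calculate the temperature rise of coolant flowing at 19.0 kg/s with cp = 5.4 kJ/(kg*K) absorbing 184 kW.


dT = Q / (m_dot * cp)
dT = 184 / (19.0 * 5.4)
dT = 1.7934 C

1.7934


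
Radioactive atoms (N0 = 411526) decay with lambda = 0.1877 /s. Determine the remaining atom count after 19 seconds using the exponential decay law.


N = N0 * exp(-lambda * t)
N = 411526 * exp(-0.1877 * 19)
N = 11630

11630


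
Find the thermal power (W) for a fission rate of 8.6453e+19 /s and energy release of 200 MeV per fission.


P = fission_rate * E_MeV * 1.602e-13
P = 8.6453e+19 * 200 * 1.602e-13
P = 2.7700e+09 W

2.7700e+09


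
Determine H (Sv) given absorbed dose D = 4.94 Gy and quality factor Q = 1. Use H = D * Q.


H = D * Q
H = 4.94 * 1
H = 4.9400 Sv

4.9400


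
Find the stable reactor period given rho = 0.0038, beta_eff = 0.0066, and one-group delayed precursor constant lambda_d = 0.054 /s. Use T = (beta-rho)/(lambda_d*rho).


T = (beta - rho) / (lambda_d * rho)
T = (0.0066 - 0.0038) / (0.054 * 0.0038)
T = 13.645 s

13.645


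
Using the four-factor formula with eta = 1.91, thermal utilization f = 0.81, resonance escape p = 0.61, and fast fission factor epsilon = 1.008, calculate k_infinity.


k_inf = eta * f * p * epsilon
k_inf = 1.91 * 0.81 * 0.61 * 1.008
k_inf = 0.95128

0.95128


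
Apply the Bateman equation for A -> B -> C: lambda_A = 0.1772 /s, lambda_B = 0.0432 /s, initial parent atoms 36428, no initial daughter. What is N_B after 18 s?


N_B(t) = lambda_A * N_A0 / (lambda_B - lambda_A) * [exp(-lambda_A*t) - exp(-lambda_B*t)]
exp(-0.1772*18) = 0.04118834; exp(-0.0432*18) = 0.4595075
N_B = 0.1772 * 36428 / (0.0432 - 0.1772) * (0.04118834 - 0.4595075)
N_B = 20151

20151


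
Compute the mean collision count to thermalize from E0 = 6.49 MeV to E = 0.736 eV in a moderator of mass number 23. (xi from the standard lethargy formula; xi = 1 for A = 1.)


xi = 1 + (A-1)^2/(2A)*ln((A-1)/(A+1)) = 0.08448899 (for A = 23)
n = ln(E0/E) / xi
n = ln(6.49e6 / 0.736) / 0.08448899
n = ln(8.817935e+06) / 0.08448899 = 189.28

189.28


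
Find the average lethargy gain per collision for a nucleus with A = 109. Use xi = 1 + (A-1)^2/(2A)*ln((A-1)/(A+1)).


xi = 1 + (A-1)^2/(2A) * ln((A-1)/(A+1))
xi = 1 + (109-1)^2/(2*109) * ln((109-1)/(109 +1))
xi = 0.018237

0.018237


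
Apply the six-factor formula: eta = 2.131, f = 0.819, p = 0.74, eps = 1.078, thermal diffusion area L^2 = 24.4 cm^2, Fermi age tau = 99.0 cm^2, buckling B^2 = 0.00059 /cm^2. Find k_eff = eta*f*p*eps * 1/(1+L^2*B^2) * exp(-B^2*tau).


k_inf = eta*f*p*eps = 2.131*0.819*0.74*1.078 = 1.392252
P_TNL = 1/(1 + L^2*B^2) = 1/(1 + 24.4*0.00059) = 0.9858083
P_FNL = exp(-B^2*tau) = exp(-0.00059*99.0) = 0.9432631
k_eff = k_inf * P_TNL * P_FNL = 1.392252 * 0.9858083 * 0.9432631
k_eff = 1.2946

1.2946
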